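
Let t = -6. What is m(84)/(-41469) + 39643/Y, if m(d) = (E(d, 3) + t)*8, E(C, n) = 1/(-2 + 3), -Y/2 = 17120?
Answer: -1642585967/1419898560 ≈ -1.1568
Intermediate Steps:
Y = -34240 (Y = -2*17120 = -34240)
E(C, n) = 1 (E(C, n) = 1/1 = 1)
m(d) = -40 (m(d) = (1 - 6)*8 = -5*8 = -40)
m(84)/(-41469) + 39643/Y = -40/(-41469) + 39643/(-34240) = -40*(-1/41469) + 39643*(-1/34240) = 40/41469 - 39643/34240 = -1642585967/1419898560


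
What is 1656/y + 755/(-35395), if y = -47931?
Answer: -6320135/113101183 ≈ -0.055880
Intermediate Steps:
1656/y + 755/(-35395) = 1656/(-47931) + 755/(-35395) = 1656*(-1/47931) + 755*(-1/35395) = -552/15977 - 151/7079 = -6320135/113101183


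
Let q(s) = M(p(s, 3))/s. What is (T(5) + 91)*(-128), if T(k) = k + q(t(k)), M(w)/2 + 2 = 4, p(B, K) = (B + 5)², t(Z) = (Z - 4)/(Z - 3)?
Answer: -13312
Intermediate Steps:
t(Z) = (-4 + Z)/(-3 + Z)
p(B, K) = (5 + B)²
M(w) = 4 (M(w) = -4 + 2*4 = -4 + 8 = 4)
q(s) = 4/s
T(k) = k + 4*(-3 + k)/(-4 + k) (T(k) = k + 4/(((-4 + k)/(-3 + k))) = k + 4*((-3 + k)/(-4 + k)) = k + 4*(-3 + k)/(-4 + k))
(T(5) + 91)*(-128) = ((-12 + 5²)/(-4 + 5) + 91)*(-128) = ((-12 + 25)/1 + 91)*(-128) = (1*13 + 91)*(-128) = (13 + 91)*(-128) = 104*(-128) = -13312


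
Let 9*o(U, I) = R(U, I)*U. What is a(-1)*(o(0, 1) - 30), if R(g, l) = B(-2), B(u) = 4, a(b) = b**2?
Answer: -30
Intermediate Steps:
R(g, l) = 4
o(U, I) = 4*U/9 (o(U, I) = (4*U)/9 = 4*U/9)
a(-1)*(o(0, 1) - 30) = (-1)**2*((4/9)*0 - 30) = 1*(0 - 30) = 1*(-30) = -30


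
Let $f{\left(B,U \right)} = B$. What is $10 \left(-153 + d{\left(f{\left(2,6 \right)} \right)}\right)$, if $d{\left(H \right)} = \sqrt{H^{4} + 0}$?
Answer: $-1490$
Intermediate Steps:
$d{\left(H \right)} = \sqrt{H^{4}}$
$10 \left(-153 + d{\left(f{\left(2,6 \right)} \right)}\right) = 10 \left(-153 + \sqrt{2^{4}}\right) = 10 \left(-153 + \sqrt{16}\right) = 10 \left(-153 + 4\right) = 10 \left(-149\right) = -1490$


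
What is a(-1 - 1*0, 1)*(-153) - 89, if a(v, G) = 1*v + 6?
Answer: -854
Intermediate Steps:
a(v, G) = 6 + v (a(v, G) = v + 6 = 6 + v)
a(-1 - 1*0, 1)*(-153) - 89 = (6 + (-1 - 1*0))*(-153) - 89 = (6 + (-1 + 0))*(-153) - 89 = (6 - 1)*(-153) - 89 = 5*(-153) - 89 = -765 - 89 = -854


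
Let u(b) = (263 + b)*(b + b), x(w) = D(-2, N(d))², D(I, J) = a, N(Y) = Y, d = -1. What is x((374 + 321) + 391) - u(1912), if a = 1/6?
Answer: -299419199/36 ≈ -8.3172e+6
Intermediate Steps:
a = ⅙ ≈ 0.16667
D(I, J) = ⅙
x(w) = 1/36 (x(w) = (⅙)² = 1/36)
u(b) = 2*b*(263 + b) (u(b) = (263 + b)*(2*b) = 2*b*(263 + b))
x((374 + 321) + 391) - u(1912) = 1/36 - 2*1912*(263 + 1912) = 1/36 - 2*1912*2175 = 1/36 - 1*8317200 = 1/36 - 8317200 = -299419199/36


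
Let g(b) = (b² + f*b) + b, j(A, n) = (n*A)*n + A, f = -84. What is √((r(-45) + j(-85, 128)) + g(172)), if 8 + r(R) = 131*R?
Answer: 2*I*√345830 ≈ 1176.1*I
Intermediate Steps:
j(A, n) = A + A*n² (j(A, n) = (A*n)*n + A = A*n² + A = A + A*n²)
r(R) = -8 + 131*R
g(b) = b² - 83*b (g(b) = (b² - 84*b) + b = b² - 83*b)
√((r(-45) + j(-85, 128)) + g(172)) = √(((-8 + 131*(-45)) - 85*(1 + 128²)) + 172*(-83 + 172)) = √(((-8 - 5895) - 85*(1 + 16384)) + 172*89) = √((-5903 - 85*16385) + 15308) = √((-5903 - 1392725) + 15308) = √(-1398628 + 15308) = √(-1383320) = 2*I*√345830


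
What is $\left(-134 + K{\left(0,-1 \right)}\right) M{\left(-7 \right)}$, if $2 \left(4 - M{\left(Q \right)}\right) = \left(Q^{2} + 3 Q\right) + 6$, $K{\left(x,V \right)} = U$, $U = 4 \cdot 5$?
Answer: $1482$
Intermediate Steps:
$U = 20$
$K{\left(x,V \right)} = 20$
$M{\left(Q \right)} = 1 - \frac{3 Q}{2} - \frac{Q^{2}}{2}$ ($M{\left(Q \right)} = 4 - \frac{\left(Q^{2} + 3 Q\right) + 6}{2} = 4 - \frac{6 + Q^{2} + 3 Q}{2} = 4 - \left(3 + \frac{Q^{2}}{2} + \frac{3 Q}{2}\right) = 1 - \frac{3 Q}{2} - \frac{Q^{2}}{2}$)
$\left(-134 + K{\left(0,-1 \right)}\right) M{\left(-7 \right)} = \left(-134 + 20\right) \left(1 - - \frac{21}{2} - \frac{\left(-7\right)^{2}}{2}\right) = - 114 \left(1 + \frac{21}{2} - \frac{49}{2}\right) = \left(-114\right) \left(-13\right) = 1482$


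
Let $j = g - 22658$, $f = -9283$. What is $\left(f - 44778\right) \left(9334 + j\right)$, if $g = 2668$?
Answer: $576074016$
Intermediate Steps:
$j = -19990$ ($j = 2668 - 22658 = -19990$)
$\left(f - 44778\right) \left(9334 + j\right) = \left(-9283 - 44778\right) \left(9334 - 19990\right) = \left(-54061\right) \left(-10656\right) = 576074016$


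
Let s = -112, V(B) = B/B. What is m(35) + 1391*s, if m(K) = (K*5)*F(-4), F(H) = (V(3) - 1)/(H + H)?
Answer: -155792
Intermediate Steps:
V(B) = 1
F(H) = 0 (F(H) = (1 - 1)/(H + H) = 0/((2*H)) = 0*(1/(2*H)) = 0)
m(K) = 0 (m(K) = (K*5)*0 = (5*K)*0 = 0)
m(35) + 1391*s = 0 + 1391*(-112) = 0 - 155792 = -155792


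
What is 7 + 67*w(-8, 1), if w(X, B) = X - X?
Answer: 7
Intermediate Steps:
w(X, B) = 0
7 + 67*w(-8, 1) = 7 + 67*0 = 7 + 0 = 7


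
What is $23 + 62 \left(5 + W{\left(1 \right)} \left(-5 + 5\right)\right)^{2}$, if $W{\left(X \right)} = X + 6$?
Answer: $1573$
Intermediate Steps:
$W{\left(X \right)} = 6 + X$
$23 + 62 \left(5 + W{\left(1 \right)} \left(-5 + 5\right)\right)^{2} = 23 + 62 \left(5 + \left(6 + 1\right) \left(-5 + 5\right)\right)^{2} = 23 + 62 \left(5 + 7 \cdot 0\right)^{2} = 23 + 62 \left(5 + 0\right)^{2} = 23 + 62 \cdot 5^{2} = 23 + 62 \cdot 25 = 23 + 1550 = 1573$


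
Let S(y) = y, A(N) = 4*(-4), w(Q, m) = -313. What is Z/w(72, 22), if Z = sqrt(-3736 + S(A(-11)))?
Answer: -2*I*sqrt(938)/313 ≈ -0.1957*I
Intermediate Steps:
A(N) = -16
Z = 2*I*sqrt(938) (Z = sqrt(-3736 - 16) = sqrt(-3752) = 2*I*sqrt(938) ≈ 61.254*I)
Z/w(72, 22) = (2*I*sqrt(938))/(-313) = (2*I*sqrt(938))*(-1/313) = -2*I*sqrt(938)/313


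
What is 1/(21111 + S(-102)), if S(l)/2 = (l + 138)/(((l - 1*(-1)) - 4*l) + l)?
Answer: 205/4327827 ≈ 4.7368e-5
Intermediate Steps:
S(l) = 2*(138 + l)/(1 - 2*l) (S(l) = 2*((l + 138)/(((l - 1*(-1)) - 4*l) + l)) = 2*((138 + l)/(((l + 1) - 4*l) + l)) = 2*((138 + l)/(((1 + l) - 4*l) + l)) = 2*((138 + l)/((1 - 3*l) + l)) = 2*((138 + l)/(1 - 2*l)) = 2*(138 + l)/(1 - 2*l))
1/(21111 + S(-102)) = 1/(21111 + 2*(-138 - 1*(-102))/(-1 + 2*(-102))) = 1/(21111 + 2*(-138 + 102)/(-1 - 204)) = 1/(21111 + 2*(-36)/(-205)) = 1/(21111 + 2*(-1/205)*(-36)) = 1/(21111 + 72/205) = 1/(4327827/205) = 205/4327827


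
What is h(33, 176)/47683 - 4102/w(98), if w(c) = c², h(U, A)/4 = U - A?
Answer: -14363511/32710538 ≈ -0.43911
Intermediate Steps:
h(U, A) = -4*A + 4*U (h(U, A) = 4*(U - A) = -4*A + 4*U)
h(33, 176)/47683 - 4102/w(98) = (-4*176 + 4*33)/47683 - 4102/(98²) = (-704 + 132)*(1/47683) - 4102/9604 = -572*1/47683 - 4102*1/9604 = -572/47683 - 293/686 = -14363511/32710538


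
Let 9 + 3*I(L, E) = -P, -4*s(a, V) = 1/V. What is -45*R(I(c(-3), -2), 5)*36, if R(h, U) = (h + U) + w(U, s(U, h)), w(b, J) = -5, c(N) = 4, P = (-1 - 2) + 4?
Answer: 5400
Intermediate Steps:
s(a, V) = -1/(4*V)
P = 1 (P = -3 + 4 = 1)
I(L, E) = -10/3 (I(L, E) = -3 + (-1*1)/3 = -3 + (⅓)*(-1) = -3 - ⅓ = -10/3)
R(h, U) = -5 + U + h (R(h, U) = (h + U) - 5 = (U + h) - 5 = -5 + U + h)
-45*R(I(c(-3), -2), 5)*36 = -45*(-5 + 5 - 10/3)*36 = -45*(-10/3)*36 = 150*36 = 5400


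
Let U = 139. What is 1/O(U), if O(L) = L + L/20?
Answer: 20/2919 ≈ 0.0068517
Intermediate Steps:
O(L) = 21*L/20 (O(L) = L + L*(1/20) = L + L/20 = 21*L/20)
1/O(U) = 1/((21/20)*139) = 1/(2919/20) = 20/2919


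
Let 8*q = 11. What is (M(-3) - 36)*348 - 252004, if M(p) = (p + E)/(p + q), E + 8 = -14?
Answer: -3369316/13 ≈ -2.5918e+5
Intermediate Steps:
E = -22 (E = -8 - 14 = -22)
q = 11/8 (q = (1/8)*11 = 11/8 ≈ 1.3750)
M(p) = (-22 + p)/(11/8 + p) (M(p) = (p - 22)/(p + 11/8) = (-22 + p)/(11/8 + p))
(M(-3) - 36)*348 - 252004 = (8*(-22 - 3)/(11 + 8*(-3)) - 36)*348 - 252004 = (8*(-25)/(11 - 24) - 36)*348 - 252004 = (8*(-25)/(-13) - 36)*348 - 252004 = (8*(-1/13)*(-25) - 36)*348 - 252004 = (200/13 - 36)*348 - 252004 = -268/13*348 - 252004 = -93264/13 - 252004 = -3369316/13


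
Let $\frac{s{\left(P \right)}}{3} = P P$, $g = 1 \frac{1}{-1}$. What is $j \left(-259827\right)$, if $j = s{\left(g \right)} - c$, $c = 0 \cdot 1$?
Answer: $-779481$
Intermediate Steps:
$c = 0$
$g = -1$ ($g = 1 \left(-1\right) = -1$)
$s{\left(P \right)} = 3 P^{2}$ ($s{\left(P \right)} = 3 P P = 3 P^{2}$)
$j = 3$ ($j = 3 \left(-1\right)^{2} - 0 = 3 \cdot 1 + 0 = 3 + 0 = 3$)
$j \left(-259827\right) = 3 \left(-259827\right) = -779481$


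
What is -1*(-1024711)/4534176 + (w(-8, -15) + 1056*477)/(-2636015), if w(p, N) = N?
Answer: 417302717993/11952155948640 ≈ 0.034914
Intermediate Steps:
-1*(-1024711)/4534176 + (w(-8, -15) + 1056*477)/(-2636015) = -1*(-1024711)/4534176 + (-15 + 1056*477)/(-2636015) = 1024711*(1/4534176) + (-15 + 503712)*(-1/2636015) = 1024711/4534176 + 503697*(-1/2636015) = 1024711/4534176 - 503697/2636015 = 417302717993/11952155948640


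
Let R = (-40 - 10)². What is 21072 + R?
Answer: 23572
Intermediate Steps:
R = 2500 (R = (-50)² = 2500)
21072 + R = 21072 + 2500 = 23572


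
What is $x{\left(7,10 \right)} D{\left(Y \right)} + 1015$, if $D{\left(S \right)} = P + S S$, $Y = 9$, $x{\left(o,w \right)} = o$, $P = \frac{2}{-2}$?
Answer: $1575$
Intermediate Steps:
$P = -1$ ($P = 2 \left(- \frac{1}{2}\right) = -1$)
$D{\left(S \right)} = -1 + S^{2}$ ($D{\left(S \right)} = -1 + S S = -1 + S^{2}$)
$x{\left(7,10 \right)} D{\left(Y \right)} + 1015 = 7 \left(-1 + 9^{2}\right) + 1015 = 7 \left(-1 + 81\right) + 1015 = 7 \cdot 80 + 1015 = 560 + 1015 = 1575$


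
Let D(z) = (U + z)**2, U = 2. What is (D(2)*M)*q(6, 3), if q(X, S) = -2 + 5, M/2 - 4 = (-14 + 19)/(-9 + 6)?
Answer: 224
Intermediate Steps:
M = 14/3 (M = 8 + 2*((-14 + 19)/(-9 + 6)) = 8 + 2*(5/(-3)) = 8 + 2*(5*(-1/3)) = 8 + 2*(-5/3) = 8 - 10/3 = 14/3 ≈ 4.6667)
q(X, S) = 3
D(z) = (2 + z)**2
(D(2)*M)*q(6, 3) = ((2 + 2)**2*(14/3))*3 = (4**2*(14/3))*3 = (16*(14/3))*3 = (224/3)*3 = 224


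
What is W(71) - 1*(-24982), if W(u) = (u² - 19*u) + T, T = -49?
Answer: 28625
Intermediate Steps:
W(u) = -49 + u² - 19*u (W(u) = (u² - 19*u) - 49 = -49 + u² - 19*u)
W(71) - 1*(-24982) = (-49 + 71² - 19*71) - 1*(-24982) = (-49 + 5041 - 1349) + 24982 = 3643 + 24982 = 28625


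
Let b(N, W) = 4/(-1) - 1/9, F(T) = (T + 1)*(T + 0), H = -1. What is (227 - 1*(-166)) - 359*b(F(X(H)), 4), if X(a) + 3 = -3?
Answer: 16820/9 ≈ 1868.9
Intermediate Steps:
X(a) = -6 (X(a) = -3 - 3 = -6)
F(T) = T*(1 + T) (F(T) = (1 + T)*T = T*(1 + T))
b(N, W) = -37/9 (b(N, W) = 4*(-1) - 1*⅑ = -4 - ⅑ = -37/9)
(227 - 1*(-166)) - 359*b(F(X(H)), 4) = (227 - 1*(-166)) - 359*(-37/9) = (227 + 166) + 13283/9 = 393 + 13283/9 = 16820/9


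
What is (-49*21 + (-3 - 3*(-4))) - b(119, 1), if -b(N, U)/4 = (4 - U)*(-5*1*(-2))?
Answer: -900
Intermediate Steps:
b(N, U) = -160 + 40*U (b(N, U) = -4*(4 - U)*-5*1*(-2) = -4*(4 - U)*(-5*(-2)) = -4*(4 - U)*10 = -4*(40 - 10*U) = -160 + 40*U)
(-49*21 + (-3 - 3*(-4))) - b(119, 1) = (-49*21 + (-3 - 3*(-4))) - (-160 + 40*1) = (-1029 + (-3 + 12)) - (-160 + 40) = (-1029 + 9) - 1*(-120) = -1020 + 120 = -900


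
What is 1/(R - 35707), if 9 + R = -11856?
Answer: -1/47572 ≈ -2.1021e-5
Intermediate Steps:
R = -11865 (R = -9 - 11856 = -11865)
1/(R - 35707) = 1/(-11865 - 35707) = 1/(-47572) = -1/47572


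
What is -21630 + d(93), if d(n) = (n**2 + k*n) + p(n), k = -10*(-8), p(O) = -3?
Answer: -5544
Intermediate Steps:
k = 80
d(n) = -3 + n**2 + 80*n (d(n) = (n**2 + 80*n) - 3 = -3 + n**2 + 80*n)
-21630 + d(93) = -21630 + (-3 + 93**2 + 80*93) = -21630 + (-3 + 8649 + 7440) = -21630 + 16086 = -5544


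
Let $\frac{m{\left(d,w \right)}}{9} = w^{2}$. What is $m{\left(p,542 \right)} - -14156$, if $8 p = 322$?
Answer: $2658032$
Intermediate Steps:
$p = \frac{161}{4}$ ($p = \frac{1}{8} \cdot 322 = \frac{161}{4} \approx 40.25$)
$m{\left(d,w \right)} = 9 w^{2}$
$m{\left(p,542 \right)} - -14156 = 9 \cdot 542^{2} - -14156 = 9 \cdot 293764 + 14156 = 2643876 + 14156 = 2658032$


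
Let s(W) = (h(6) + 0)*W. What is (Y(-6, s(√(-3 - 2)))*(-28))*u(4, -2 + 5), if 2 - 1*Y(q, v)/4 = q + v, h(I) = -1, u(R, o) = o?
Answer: -2688 - 336*I*√5 ≈ -2688.0 - 751.32*I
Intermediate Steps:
s(W) = -W (s(W) = (-1 + 0)*W = -W)
Y(q, v) = 8 - 4*q - 4*v (Y(q, v) = 8 - 4*(q + v) = 8 + (-4*q - 4*v) = 8 - 4*q - 4*v)
(Y(-6, s(√(-3 - 2)))*(-28))*u(4, -2 + 5) = ((8 - 4*(-6) - (-4)*√(-3 - 2))*(-28))*(-2 + 5) = ((8 + 24 - (-4)*√(-5))*(-28))*3 = ((8 + 24 - (-4)*I*√5)*(-28))*3 = ((8 + 24 + 4*I*√5)*(-28))*3 = ((32 + 4*I*√5)*(-28))*3 = (-896 - 112*I*√5)*3 = -2688 - 336*I*√5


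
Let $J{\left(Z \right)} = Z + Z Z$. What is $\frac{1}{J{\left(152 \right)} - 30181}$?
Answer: $- \frac{1}{6925} \approx -0.0001444$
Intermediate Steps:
$J{\left(Z \right)} = Z + Z^{2}$
$\frac{1}{J{\left(152 \right)} - 30181} = \frac{1}{152 \left(1 + 152\right) - 30181} = \frac{1}{152 \cdot 153 - 30181} = \frac{1}{23256 - 30181} = \frac{1}{-6925} = - \frac{1}{6925}$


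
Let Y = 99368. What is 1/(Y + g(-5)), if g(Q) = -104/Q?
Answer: 5/496944 ≈ 1.0061e-5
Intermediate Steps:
1/(Y + g(-5)) = 1/(99368 - 104/(-5)) = 1/(99368 - 104*(-⅕)) = 1/(99368 + 104/5) = 1/(496944/5) = 5/496944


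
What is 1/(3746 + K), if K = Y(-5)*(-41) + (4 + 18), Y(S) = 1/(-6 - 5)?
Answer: 11/41489 ≈ 0.00026513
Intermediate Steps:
Y(S) = -1/11 (Y(S) = 1/(-11) = -1/11)
K = 283/11 (K = -1/11*(-41) + (4 + 18) = 41/11 + 22 = 283/11 ≈ 25.727)
1/(3746 + K) = 1/(3746 + 283/11) = 1/(41489/11) = 11/41489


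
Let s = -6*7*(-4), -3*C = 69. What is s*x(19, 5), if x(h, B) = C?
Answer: -3864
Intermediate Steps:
C = -23 (C = -⅓*69 = -23)
x(h, B) = -23
s = 168 (s = -42*(-4) = 168)
s*x(19, 5) = 168*(-23) = -3864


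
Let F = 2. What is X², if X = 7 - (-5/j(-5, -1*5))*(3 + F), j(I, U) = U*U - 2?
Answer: 34596/529 ≈ 65.399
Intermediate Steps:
j(I, U) = -2 + U² (j(I, U) = U² - 2 = -2 + U²)
X = 186/23 (X = 7 - (-5/(-2 + (-1*5)²))*(3 + 2) = 7 - (-5/(-2 + (-5)²))*5 = 7 - (-5/(-2 + 25))*5 = 7 - (-5/23)*5 = 7 - (-5*1/23)*5 = 7 - (-5)*5/23 = 7 - 1*(-25/23) = 7 + 25/23 = 186/23 ≈ 8.0870)
X² = (186/23)² = 34596/529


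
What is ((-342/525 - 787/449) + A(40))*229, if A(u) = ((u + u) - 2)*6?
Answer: 8377779281/78575 ≈ 1.0662e+5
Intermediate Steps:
A(u) = -12 + 12*u (A(u) = (2*u - 2)*6 = (-2 + 2*u)*6 = -12 + 12*u)
((-342/525 - 787/449) + A(40))*229 = ((-342/525 - 787/449) + (-12 + 12*40))*229 = ((-342*1/525 - 787*1/449) + (-12 + 480))*229 = ((-114/175 - 787/449) + 468)*229 = (-188911/78575 + 468)*229 = (36584189/78575)*229 = 8377779281/78575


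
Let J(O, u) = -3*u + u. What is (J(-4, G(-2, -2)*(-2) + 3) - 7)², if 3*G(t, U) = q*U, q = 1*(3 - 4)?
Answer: 961/9 ≈ 106.78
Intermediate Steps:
q = -1 (q = 1*(-1) = -1)
G(t, U) = -U/3 (G(t, U) = (-U)/3 = -U/3)
J(O, u) = -2*u
(J(-4, G(-2, -2)*(-2) + 3) - 7)² = (-2*(-⅓*(-2)*(-2) + 3) - 7)² = (-2*((⅔)*(-2) + 3) - 7)² = (-2*(-4/3 + 3) - 7)² = (-2*5/3 - 7)² = (-10/3 - 7)² = (-31/3)² = 961/9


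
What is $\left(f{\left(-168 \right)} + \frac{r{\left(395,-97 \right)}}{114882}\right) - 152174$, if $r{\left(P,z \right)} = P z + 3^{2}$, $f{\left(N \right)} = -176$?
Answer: $- \frac{8751155503}{57441} \approx -1.5235 \cdot 10^{5}$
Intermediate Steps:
$r{\left(P,z \right)} = 9 + P z$ ($r{\left(P,z \right)} = P z + 9 = 9 + P z$)
$\left(f{\left(-168 \right)} + \frac{r{\left(395,-97 \right)}}{114882}\right) - 152174 = \left(-176 + \frac{9 + 395 \left(-97\right)}{114882}\right) - 152174 = \left(-176 + \left(9 - 38315\right) \frac{1}{114882}\right) - 152174 = \left(-176 - \frac{19153}{57441}\right) - 152174 = - \frac{10128769}{57441} - 152174 = - \frac{8751155503}{57441}$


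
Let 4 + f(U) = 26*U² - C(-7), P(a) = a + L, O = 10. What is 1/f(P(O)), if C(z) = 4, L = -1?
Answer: 1/2098 ≈ 0.00047664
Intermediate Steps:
P(a) = -1 + a (P(a) = a - 1 = -1 + a)
f(U) = -8 + 26*U² (f(U) = -4 + (26*U² - 1*4) = -4 + (26*U² - 4) = -4 + (-4 + 26*U²) = -8 + 26*U²)
1/f(P(O)) = 1/(-8 + 26*(-1 + 10)²) = 1/(-8 + 26*9²) = 1/(-8 + 26*81) = 1/(-8 + 2106) = 1/2098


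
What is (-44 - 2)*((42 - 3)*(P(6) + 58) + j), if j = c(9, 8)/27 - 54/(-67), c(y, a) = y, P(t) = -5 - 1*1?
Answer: -18761422/201 ≈ -93340.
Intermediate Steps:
P(t) = -6 (P(t) = -5 - 1 = -6)
j = 229/201 (j = 9/27 - 54/(-67) = 9*(1/27) - 54*(-1/67) = ⅓ + 54/67 = 229/201 ≈ 1.1393)
(-44 - 2)*((42 - 3)*(P(6) + 58) + j) = (-44 - 2)*((42 - 3)*(-6 + 58) + 229/201) = -46*(39*52 + 229/201) = -46*(2028 + 229/201) = -46*407857/201 = -18761422/201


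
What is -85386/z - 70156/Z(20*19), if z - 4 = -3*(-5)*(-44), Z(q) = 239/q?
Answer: -8734040213/78392 ≈ -1.1142e+5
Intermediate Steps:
z = -656 (z = 4 - 3*(-5)*(-44) = 4 + 15*(-44) = 4 - 660 = -656)
-85386/z - 70156/Z(20*19) = -85386/(-656) - 70156/(239/((20*19))) = -85386*(-1/656) - 70156/(239/380) = 42693/328 - 70156/(239*(1/380)) = 42693/328 - 70156/239/380 = 42693/328 - 70156*380/239 = 42693/328 - 26659280/239 = -8734040213/78392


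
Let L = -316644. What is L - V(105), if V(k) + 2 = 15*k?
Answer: -318217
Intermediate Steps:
V(k) = -2 + 15*k
L - V(105) = -316644 - (-2 + 15*105) = -316644 - (-2 + 1575) = -316644 - 1*1573 = -316644 - 1573 = -318217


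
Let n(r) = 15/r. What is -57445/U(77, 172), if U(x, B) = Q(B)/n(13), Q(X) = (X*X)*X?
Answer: -861675/66149824 ≈ -0.013026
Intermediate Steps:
Q(X) = X**3 (Q(X) = X**2*X = X**3)
U(x, B) = 13*B**3/15 (U(x, B) = B**3/((15/13)) = B**3/((15*(1/13))) = B**3/(15/13) = B**3*(13/15) = 13*B**3/15)
-57445/U(77, 172) = -57445/((13/15)*172**3) = -57445/((13/15)*5088448) = -57445/66149824/15 = -57445*15/66149824 = -861675/66149824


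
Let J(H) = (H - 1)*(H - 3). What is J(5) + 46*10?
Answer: 468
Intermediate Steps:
J(H) = (-1 + H)*(-3 + H)
J(5) + 46*10 = (3 + 5² - 4*5) + 46*10 = (3 + 25 - 20) + 460 = 8 + 460 = 468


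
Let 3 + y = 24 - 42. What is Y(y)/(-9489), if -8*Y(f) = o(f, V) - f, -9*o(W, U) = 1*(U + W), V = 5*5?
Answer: 185/683208 ≈ 0.00027078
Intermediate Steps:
V = 25
o(W, U) = -U/9 - W/9 (o(W, U) = -(U + W)/9 = -U/9 - W/9)
y = -21 (y = -3 + (24 - 42) = -3 - 18 = -21)
Y(f) = 25/72 + 5*f/36 (Y(f) = -((-⅑*25 - f/9) - f)/8 = -((-25/9 - f/9) - f)/8 = -(-25/9 - 10*f/9)/8 = 25/72 + 5*f/36)
Y(y)/(-9489) = (25/72 + (5/36)*(-21))/(-9489) = (25/72 - 35/12)*(-1/9489) = -185/72*(-1/9489) = 185/683208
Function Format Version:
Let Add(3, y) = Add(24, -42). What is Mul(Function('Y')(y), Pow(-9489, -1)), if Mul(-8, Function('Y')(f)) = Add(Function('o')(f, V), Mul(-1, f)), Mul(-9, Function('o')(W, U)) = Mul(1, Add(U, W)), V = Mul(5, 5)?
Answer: Rational(185, 683208) ≈ 0.00027078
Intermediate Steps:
V = 25
Function('o')(W, U) = Add(Mul(Rational(-1, 9), U), Mul(Rational(-1, 9), W)) (Function('o')(W, U) = Mul(Rational(-1, 9), Mul(1, Add(U, W))) = Mul(Rational(-1, 9), Add(U, W)) = Add(Mul(Rational(-1, 9), U), Mul(Rational(-1, 9), W)))
y = -21 (y = Add(-3, Add(24, -42)) = Add(-3, -18) = -21)
Function('Y')(f) = Add(Rational(25, 72), Mul(Rational(5, 36), f)) (Function('Y')(f) = Mul(Rational(-1, 8), Add(Add(Mul(Rational(-1, 9), 25), Mul(Rational(-1, 9), f)), Mul(-1, f))) = Mul(Rational(-1, 8), Add(Add(Rational(-25, 9), Mul(Rational(-1, 9), f)), Mul(-1, f))) = Mul(Rational(-1, 8), Add(Rational(-25, 9), Mul(Rational(-10, 9), f))) = Add(Rational(25, 72), Mul(Rational(5, 36), f)))
Mul(Function('Y')(y), Pow(-9489, -1)) = Mul(Add(Rational(25, 72), Mul(Rational(5, 36), -21)), Pow(-9489, -1)) = Mul(Add(Rational(25, 72), Rational(-35, 12)), Rational(-1, 9489)) = Mul(Rational(-185, 72), Rational(-1, 9489)) = Rational(185, 683208)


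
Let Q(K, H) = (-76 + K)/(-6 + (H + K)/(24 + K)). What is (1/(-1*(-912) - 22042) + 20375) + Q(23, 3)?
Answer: 55133357287/2704640 ≈ 20385.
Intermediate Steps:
Q(K, H) = (-76 + K)/(-6 + (H + K)/(24 + K))
(1/(-1*(-912) - 22042) + 20375) + Q(23, 3) = (1/(-1*(-912) - 22042) + 20375) + (1824 - 1*23² + 52*23)/(144 - 1*3 + 5*23) = (1/(912 - 22042) + 20375) + (1824 - 1*529 + 1196)/(144 - 3 + 115) = (1/(-21130) + 20375) + (1824 - 529 + 1196)/256 = (-1/21130 + 20375) + (1/256)*2491 = 430523749/21130 + 2491/256 = 55133357287/2704640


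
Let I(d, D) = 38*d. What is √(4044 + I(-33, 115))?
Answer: 3*√310 ≈ 52.820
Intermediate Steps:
√(4044 + I(-33, 115)) = √(4044 + 38*(-33)) = √(4044 - 1254) = √2790 = 3*√310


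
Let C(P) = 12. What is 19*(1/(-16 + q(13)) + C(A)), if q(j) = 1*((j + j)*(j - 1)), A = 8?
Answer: 67507/296 ≈ 228.06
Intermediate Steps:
q(j) = 2*j*(-1 + j) (q(j) = 1*((2*j)*(-1 + j)) = 1*(2*j*(-1 + j)) = 2*j*(-1 + j))
19*(1/(-16 + q(13)) + C(A)) = 19*(1/(-16 + 2*13*(-1 + 13)) + 12) = 19*(1/(-16 + 2*13*12) + 12) = 19*(1/(-16 + 312) + 12) = 19*(1/296 + 12) = 19*(3553/296) = 67507/296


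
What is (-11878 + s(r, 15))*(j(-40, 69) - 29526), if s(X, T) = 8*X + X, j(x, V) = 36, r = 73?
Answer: 330907290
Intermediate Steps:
s(X, T) = 9*X
(-11878 + s(r, 15))*(j(-40, 69) - 29526) = (-11878 + 9*73)*(36 - 29526) = (-11878 + 657)*(-29490) = -11221*(-29490) = 330907290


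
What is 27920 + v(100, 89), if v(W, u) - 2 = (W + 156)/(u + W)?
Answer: 5277514/189 ≈ 27923.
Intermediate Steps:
v(W, u) = 2 + (156 + W)/(W + u) (v(W, u) = 2 + (W + 156)/(u + W) = 2 + (156 + W)/(W + u))
27920 + v(100, 89) = 27920 + (156 + 2*89 + 3*100)/(100 + 89) = 27920 + (156 + 178 + 300)/189 = 27920 + (1/189)*634 = 27920 + 634/189 = 5277514/189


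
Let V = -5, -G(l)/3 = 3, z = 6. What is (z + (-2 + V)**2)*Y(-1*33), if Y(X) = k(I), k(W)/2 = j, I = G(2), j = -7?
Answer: -770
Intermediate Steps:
G(l) = -9 (G(l) = -3*3 = -9)
I = -9
k(W) = -14 (k(W) = 2*(-7) = -14)
Y(X) = -14
(z + (-2 + V)**2)*Y(-1*33) = (6 + (-2 - 5)**2)*(-14) = (6 + (-7)**2)*(-14) = (6 + 49)*(-14) = 55*(-14) = -770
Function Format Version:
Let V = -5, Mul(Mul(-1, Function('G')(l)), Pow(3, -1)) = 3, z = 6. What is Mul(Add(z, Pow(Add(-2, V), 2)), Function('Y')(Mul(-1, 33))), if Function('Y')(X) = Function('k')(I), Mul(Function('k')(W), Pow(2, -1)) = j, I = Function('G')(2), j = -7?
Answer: -770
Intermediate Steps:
Function('G')(l) = -9 (Function('G')(l) = Mul(-3, 3) = -9)
I = -9
Function('k')(W) = -14 (Function('k')(W) = Mul(2, -7) = -14)
Function('Y')(X) = -14
Mul(Add(z, Pow(Add(-2, V), 2)), Function('Y')(Mul(-1, 33))) = Mul(Add(6, Pow(Add(-2, -5), 2)), -14) = Mul(Add(6, Pow(-7, 2)), -14) = Mul(Add(6, 49), -14) = Mul(55, -14) = -770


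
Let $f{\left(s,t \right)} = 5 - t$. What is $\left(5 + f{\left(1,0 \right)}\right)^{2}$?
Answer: $100$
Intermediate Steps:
$\left(5 + f{\left(1,0 \right)}\right)^{2} = \left(5 + \left(5 - 0\right)\right)^{2} = \left(5 + \left(5 + 0\right)\right)^{2} = \left(5 + 5\right)^{2} = 10^{2} = 100$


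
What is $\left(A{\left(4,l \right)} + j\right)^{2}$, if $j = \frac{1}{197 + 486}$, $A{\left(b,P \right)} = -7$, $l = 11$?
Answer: $\frac{22848400}{466489} \approx 48.979$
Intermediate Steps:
$j = \frac{1}{683} \approx 0.0014641$
$\left(A{\left(4,l \right)} + j\right)^{2} = \left(-7 + \frac{1}{683}\right)^{2} = \left(- \frac{4780}{683}\right)^{2} = \frac{22848400}{466489}$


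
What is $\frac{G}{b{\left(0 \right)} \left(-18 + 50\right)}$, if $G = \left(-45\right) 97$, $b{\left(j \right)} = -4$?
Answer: $\frac{4365}{128} \approx 34.102$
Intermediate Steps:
$G = -4365$
$\frac{G}{b{\left(0 \right)} \left(-18 + 50\right)} = - \frac{4365}{\left(-4\right) \left(-18 + 50\right)} = - \frac{4365}{\left(-4\right) 32} = - \frac{4365}{-128} = \left(-4365\right) \left(- \frac{1}{128}\right) = \frac{4365}{128}$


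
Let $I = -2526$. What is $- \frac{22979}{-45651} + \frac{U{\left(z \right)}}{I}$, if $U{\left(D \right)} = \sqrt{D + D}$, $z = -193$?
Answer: $\frac{22979}{45651} - \frac{i \sqrt{386}}{2526} \approx 0.50336 - 0.0077779 i$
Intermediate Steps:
$U{\left(D \right)} = \sqrt{2} \sqrt{D}$ ($U{\left(D \right)} = \sqrt{2 D} = \sqrt{2} \sqrt{D}$)
$- \frac{22979}{-45651} + \frac{U{\left(z \right)}}{I} = - \frac{22979}{-45651} + \frac{\sqrt{2} \sqrt{-193}}{-2526} = \left(-22979\right) \left(- \frac{1}{45651}\right) + \sqrt{2} i \sqrt{193} \left(- \frac{1}{2526}\right) = \frac{22979}{45651} + i \sqrt{386} \left(- \frac{1}{2526}\right) = \frac{22979}{45651} - \frac{i \sqrt{386}}{2526}$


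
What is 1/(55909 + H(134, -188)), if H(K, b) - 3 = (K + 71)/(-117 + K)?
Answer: 17/950709 ≈ 1.7881e-5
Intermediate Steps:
H(K, b) = 3 + (71 + K)/(-117 + K) (H(K, b) = 3 + (K + 71)/(-117 + K) = 3 + (71 + K)/(-117 + K))
1/(55909 + H(134, -188)) = 1/(55909 + 4*(-70 + 134)/(-117 + 134)) = 1/(55909 + 4*64/17) = 1/(55909 + 4*(1/17)*64) = 1/(55909 + 256/17) = 1/(950709/17) = 17/950709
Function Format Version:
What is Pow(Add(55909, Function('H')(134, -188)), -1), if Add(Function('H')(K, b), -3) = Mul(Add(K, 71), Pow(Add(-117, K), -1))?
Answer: Rational(17, 950709) ≈ 1.7881e-5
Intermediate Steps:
Function('H')(K, b) = Add(3, Mul(Pow(Add(-117, K), -1), Add(71, K))) (Function('H')(K, b) = Add(3, Mul(Add(K, 71), Pow(Add(-117, K), -1))) = Add(3, Mul(Add(71, K), Pow(Add(-117, K), -1))) = Add(3, Mul(Pow(Add(-117, K), -1), Add(71, K))))
Pow(Add(55909, Function('H')(134, -188)), -1) = Pow(Add(55909, Mul(4, Pow(Add(-117, 134), -1), Add(-70, 134))), -1) = Pow(Add(55909, Mul(4, Pow(17, -1), 64)), -1) = Pow(Add(55909, Mul(4, Rational(1, 17), 64)), -1) = Pow(Add(55909, Rational(256, 17)), -1) = Pow(Rational(950709, 17), -1) = Rational(17, 950709)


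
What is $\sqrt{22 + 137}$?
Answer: $\sqrt{159} \approx 12.61$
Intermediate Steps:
$\sqrt{22 + 137} = \sqrt{159}$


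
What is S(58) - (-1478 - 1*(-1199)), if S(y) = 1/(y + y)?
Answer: 32365/116 ≈ 279.01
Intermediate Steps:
S(y) = 1/(2*y)
S(58) - (-1478 - 1*(-1199)) = (½)/58 - (-1478 - 1*(-1199)) = (½)*(1/58) - (-1478 + 1199) = 1/116 - 1*(-279) = 1/116 + 279 = 32365/116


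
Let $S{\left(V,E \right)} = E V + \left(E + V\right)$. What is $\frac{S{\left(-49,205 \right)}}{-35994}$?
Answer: $\frac{9889}{35994} \approx 0.27474$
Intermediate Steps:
$S{\left(V,E \right)} = E + V + E V$
$\frac{S{\left(-49,205 \right)}}{-35994} = \frac{205 - 49 + 205 \left(-49\right)}{-35994} = \left(205 - 49 - 10045\right) \left(- \frac{1}{35994}\right) = \left(-9889\right) \left(- \frac{1}{35994}\right) = \frac{9889}{35994}$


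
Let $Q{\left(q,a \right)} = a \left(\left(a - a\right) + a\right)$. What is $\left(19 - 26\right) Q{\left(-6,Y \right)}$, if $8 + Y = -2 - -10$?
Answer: $0$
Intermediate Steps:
$Y = 0$ ($Y = -8 - -8 = -8 + \left(-2 + 10\right) = -8 + 8 = 0$)
$Q{\left(q,a \right)} = a^{2}$ ($Q{\left(q,a \right)} = a \left(0 + a\right) = a a = a^{2}$)
$\left(19 - 26\right) Q{\left(-6,Y \right)} = \left(19 - 26\right) 0^{2} = \left(-7\right) 0 = 0$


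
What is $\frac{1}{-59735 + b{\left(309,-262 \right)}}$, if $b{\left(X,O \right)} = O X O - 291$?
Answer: $\frac{1}{21150970} \approx 4.7279 \cdot 10^{-8}$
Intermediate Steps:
$b{\left(X,O \right)} = -291 + X O^{2}$ ($b{\left(X,O \right)} = X O^{2} - 291 = -291 + X O^{2}$)
$\frac{1}{-59735 + b{\left(309,-262 \right)}} = \frac{1}{-59735 - \left(291 - 309 \left(-262\right)^{2}\right)} = \frac{1}{-59735 + \left(-291 + 309 \cdot 68644\right)} = \frac{1}{-59735 + \left(-291 + 21210996\right)} = \frac{1}{-59735 + 21210705} = \frac{1}{21150970}$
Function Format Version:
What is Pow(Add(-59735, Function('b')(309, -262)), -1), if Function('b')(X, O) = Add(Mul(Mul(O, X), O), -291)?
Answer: Rational(1, 21150970) ≈ 4.7279e-8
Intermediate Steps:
Function('b')(X, O) = Add(-291, Mul(X, Pow(O, 2))) (Function('b')(X, O) = Add(Mul(X, Pow(O, 2)), -291) = Add(-291, Mul(X, Pow(O, 2))))
Pow(Add(-59735, Function('b')(309, -262)), -1) = Pow(Add(-59735, Add(-291, Mul(309, Pow(-262, 2)))), -1) = Pow(Add(-59735, Add(-291, Mul(309, 68644))), -1) = Pow(Add(-59735, Add(-291, 21210996)), -1) = Pow(Add(-59735, 21210705), -1) = Pow(21150970, -1) = Rational(1, 21150970)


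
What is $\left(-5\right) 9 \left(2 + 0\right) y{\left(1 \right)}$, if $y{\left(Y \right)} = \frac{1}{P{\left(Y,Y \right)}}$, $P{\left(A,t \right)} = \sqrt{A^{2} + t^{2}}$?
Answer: $- 45 \sqrt{2} \approx -63.64$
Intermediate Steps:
$y{\left(Y \right)} = \frac{\sqrt{2}}{2 \sqrt{Y^{2}}}$ ($y{\left(Y \right)} = \frac{1}{\sqrt{Y^{2} + Y^{2}}} = \frac{1}{\sqrt{2 Y^{2}}} = \frac{1}{\sqrt{2} \sqrt{Y^{2}}} = \frac{\sqrt{2}}{2 \sqrt{Y^{2}}}$)
$\left(-5\right) 9 \left(2 + 0\right) y{\left(1 \right)} = \left(-5\right) 9 \left(2 + 0\right) \frac{\sqrt{2}}{2 \cdot 1} = \left(-45\right) 2 \frac{\sqrt{2}}{2 \cdot 1} = - 90 \cdot \frac{1}{2} \sqrt{2} \cdot 1 = - 90 \frac{\sqrt{2}}{2} = - 45 \sqrt{2}$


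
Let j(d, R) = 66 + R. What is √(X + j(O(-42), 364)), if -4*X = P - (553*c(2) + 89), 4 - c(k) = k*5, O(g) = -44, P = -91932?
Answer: 3*√10047/2 ≈ 150.35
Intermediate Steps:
c(k) = 4 - 5*k (c(k) = 4 - k*5 = 4 - 5*k)
X = 88703/4 (X = -(-91932 - (553*(4 - 5*2) + 89))/4 = -(-91932 - (553*(4 - 10) + 89))/4 = -(-91932 - (553*(-6) + 89))/4 = -(-91932 - (-3318 + 89))/4 = -(-91932 - 1*(-3229))/4 = -(-91932 + 3229)/4 = -¼*(-88703) = 88703/4 ≈ 22176.)
√(X + j(O(-42), 364)) = √(88703/4 + (66 + 364)) = √(88703/4 + 430) = √(90423/4) = 3*√10047/2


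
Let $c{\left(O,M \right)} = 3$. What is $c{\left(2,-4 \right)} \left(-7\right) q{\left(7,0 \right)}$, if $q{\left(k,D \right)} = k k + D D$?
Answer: $-1029$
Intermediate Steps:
$q{\left(k,D \right)} = D^{2} + k^{2}$ ($q{\left(k,D \right)} = k^{2} + D^{2} = D^{2} + k^{2}$)
$c{\left(2,-4 \right)} \left(-7\right) q{\left(7,0 \right)} = 3 \left(-7\right) \left(0^{2} + 7^{2}\right) = - 21 \left(0 + 49\right) = \left(-21\right) 49 = -1029$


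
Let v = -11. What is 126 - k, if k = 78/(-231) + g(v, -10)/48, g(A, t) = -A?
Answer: 466097/3696 ≈ 126.11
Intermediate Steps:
k = -401/3696 (k = 78/(-231) - 1*(-11)/48 = 78*(-1/231) + 11*(1/48) = -26/77 + 11/48 = -401/3696 ≈ -0.10850)
126 - k = 126 - 1*(-401/3696) = 126 + 401/3696 = 466097/3696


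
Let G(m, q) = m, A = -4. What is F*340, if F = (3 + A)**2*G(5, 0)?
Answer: 1700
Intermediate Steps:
F = 5 (F = (3 - 4)**2*5 = (-1)**2*5 = 1*5 = 5)
F*340 = 5*340 = 1700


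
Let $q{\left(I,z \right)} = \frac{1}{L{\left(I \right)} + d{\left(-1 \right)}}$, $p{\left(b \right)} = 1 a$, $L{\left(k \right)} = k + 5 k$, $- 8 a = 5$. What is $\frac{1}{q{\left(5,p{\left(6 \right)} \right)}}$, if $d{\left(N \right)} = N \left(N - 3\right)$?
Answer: $34$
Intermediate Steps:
$a = - \frac{5}{8}$ ($a = \left(- \frac{1}{8}\right) 5 = - \frac{5}{8} \approx -0.625$)
$L{\left(k \right)} = 6 k$
$p{\left(b \right)} = - \frac{5}{8}$ ($p{\left(b \right)} = 1 \left(- \frac{5}{8}\right) = - \frac{5}{8}$)
$d{\left(N \right)} = N \left(-3 + N\right)$
$q{\left(I,z \right)} = \frac{1}{4 + 6 I}$ ($q{\left(I,z \right)} = \frac{1}{6 I - \left(-3 - 1\right)} = \frac{1}{6 I - -4} = \frac{1}{6 I + 4} = \frac{1}{4 + 6 I}$)
$\frac{1}{q{\left(5,p{\left(6 \right)} \right)}} = \frac{1}{\frac{1}{2} \frac{1}{2 + 3 \cdot 5}} = \frac{1}{\frac{1}{2} \frac{1}{2 + 15}} = \frac{1}{\frac{1}{2} \cdot \frac{1}{17}} = \frac{1}{\frac{1}{34}} = 34$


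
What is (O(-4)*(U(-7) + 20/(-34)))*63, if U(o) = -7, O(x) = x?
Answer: 32508/17 ≈ 1912.2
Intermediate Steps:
(O(-4)*(U(-7) + 20/(-34)))*63 = -4*(-7 + 20/(-34))*63 = -4*(-7 + 20*(-1/34))*63 = -4*(-7 - 10/17)*63 = -4*(-129/17)*63 = (516/17)*63 = 32508/17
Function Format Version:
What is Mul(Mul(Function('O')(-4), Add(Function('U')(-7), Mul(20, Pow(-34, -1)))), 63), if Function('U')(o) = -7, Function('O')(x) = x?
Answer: Rational(32508, 17) ≈ 1912.2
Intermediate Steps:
Mul(Mul(Function('O')(-4), Add(Function('U')(-7), Mul(20, Pow(-34, -1)))), 63) = Mul(Mul(-4, Add(-7, Mul(20, Pow(-34, -1)))), 63) = Mul(Mul(-4, Add(-7, Mul(20, Rational(-1, 34)))), 63) = Mul(Mul(-4, Add(-7, Rational(-10, 17))), 63) = Mul(Mul(-4, Rational(-129, 17)), 63) = Mul(Rational(516, 17), 63) = Rational(32508, 17)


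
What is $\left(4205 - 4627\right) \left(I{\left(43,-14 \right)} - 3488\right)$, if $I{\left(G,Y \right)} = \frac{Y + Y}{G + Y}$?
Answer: $\frac{42697960}{29} \approx 1.4723 \cdot 10^{6}$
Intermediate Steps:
$I{\left(G,Y \right)} = \frac{2 Y}{G + Y}$
$\left(4205 - 4627\right) \left(I{\left(43,-14 \right)} - 3488\right) = \left(4205 - 4627\right) \left(2 \left(-14\right) \frac{1}{43 - 14} - 3488\right) = - 422 \left(2 \left(-14\right) \frac{1}{29} - 3488\right) = - 422 \left(- \frac{28}{29} - 3488\right) = \left(-422\right) \left(- \frac{101180}{29}\right) = \frac{42697960}{29}$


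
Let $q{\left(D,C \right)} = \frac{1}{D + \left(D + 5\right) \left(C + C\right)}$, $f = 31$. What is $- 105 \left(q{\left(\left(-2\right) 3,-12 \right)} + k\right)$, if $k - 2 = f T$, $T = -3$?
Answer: $\frac{57295}{6} \approx 9549.2$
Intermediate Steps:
$k = -91$ ($k = 2 + 31 \left(-3\right) = 2 - 93 = -91$)
$q{\left(D,C \right)} = \frac{1}{D + 2 C \left(5 + D\right)}$ ($q{\left(D,C \right)} = \frac{1}{D + \left(5 + D\right) 2 C} = \frac{1}{D + 2 C \left(5 + D\right)}$)
$- 105 \left(q{\left(\left(-2\right) 3,-12 \right)} + k\right) = - 105 \left(\frac{1}{\left(-2\right) 3 + 10 \left(-12\right) + 2 \left(-12\right) \left(\left(-2\right) 3\right)} - 91\right) = - 105 \left(\frac{1}{-6 - 120 + 2 \left(-12\right) \left(-6\right)} - 91\right) = - 105 \left(\frac{1}{-6 - 120 + 144} - 91\right) = - 105 \left(\frac{1}{18} - 91\right) = \left(-105\right) \left(- \frac{1637}{18}\right) = \frac{57295}{6}$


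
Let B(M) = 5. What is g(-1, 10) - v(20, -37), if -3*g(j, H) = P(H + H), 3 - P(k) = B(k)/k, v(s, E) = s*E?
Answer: 8869/12 ≈ 739.08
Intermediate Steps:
v(s, E) = E*s
P(k) = 3 - 5/k
g(j, H) = -1 + 5/(6*H) (g(j, H) = -(3 - 5/(H + H))/3 = -(3 - 5*1/(2*H))/3 = -(3 - 5/(2*H))/3 = -1 + 5/(6*H))
g(-1, 10) - v(20, -37) = (⅚ - 1*10)/10 - (-37)*20 = (⅚ - 10)/10 - 1*(-740) = (⅒)*(-55/6) + 740 = -11/12 + 740 = 8869/12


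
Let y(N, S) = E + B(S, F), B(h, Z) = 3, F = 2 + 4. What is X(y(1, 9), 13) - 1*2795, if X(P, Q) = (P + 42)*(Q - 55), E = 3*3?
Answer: -5063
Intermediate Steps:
F = 6
E = 9
y(N, S) = 12 (y(N, S) = 9 + 3 = 12)
X(P, Q) = (-55 + Q)*(42 + P) (X(P, Q) = (42 + P)*(-55 + Q) = (-55 + Q)*(42 + P))
X(y(1, 9), 13) - 1*2795 = (-2310 - 55*12 + 42*13 + 12*13) - 1*2795 = (-2310 - 660 + 546 + 156) - 2795 = -2268 - 2795 = -5063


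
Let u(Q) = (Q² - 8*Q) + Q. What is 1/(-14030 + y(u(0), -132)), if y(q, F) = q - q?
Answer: -1/14030 ≈ -7.1276e-5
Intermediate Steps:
u(Q) = Q² - 7*Q
y(q, F) = 0
1/(-14030 + y(u(0), -132)) = 1/(-14030 + 0) = 1/(-14030) = -1/14030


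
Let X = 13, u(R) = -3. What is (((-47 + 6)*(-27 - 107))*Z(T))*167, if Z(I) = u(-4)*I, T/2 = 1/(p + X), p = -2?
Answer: -5504988/11 ≈ -5.0045e+5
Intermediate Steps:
T = 2/11 (T = 2/(-2 + 13) = 2/11 ≈ 0.18182)
Z(I) = -3*I
(((-47 + 6)*(-27 - 107))*Z(T))*167 = (((-47 + 6)*(-27 - 107))*(-3*2/11))*167 = (-41*(-134)*(-6/11))*167 = (5494*(-6/11))*167 = -32964/11*167 = -5504988/11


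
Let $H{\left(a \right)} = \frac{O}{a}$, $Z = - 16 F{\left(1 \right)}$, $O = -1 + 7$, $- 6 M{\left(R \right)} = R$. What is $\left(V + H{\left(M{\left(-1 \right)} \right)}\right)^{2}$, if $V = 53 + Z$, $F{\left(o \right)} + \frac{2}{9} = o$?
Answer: $\frac{474721}{81} \approx 5860.8$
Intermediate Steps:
$M{\left(R \right)} = - \frac{R}{6}$
$F{\left(o \right)} = - \frac{2}{9} + o$
$O = 6$
$Z = - \frac{112}{9}$ ($Z = - 16 \left(- \frac{2}{9} + 1\right) = \left(-16\right) \frac{7}{9} = - \frac{112}{9} \approx -12.444$)
$V = \frac{365}{9}$ ($V = 53 - \frac{112}{9} = \frac{365}{9} \approx 40.556$)
$H{\left(a \right)} = \frac{6}{a}$
$\left(V + H{\left(M{\left(-1 \right)} \right)}\right)^{2} = \left(\frac{365}{9} + \frac{6}{\left(- \frac{1}{6}\right) \left(-1\right)}\right)^{2} = \left(\frac{365}{9} + 6 \frac{1}{\frac{1}{6}}\right)^{2} = \left(\frac{365}{9} + 6 \cdot 6\right)^{2} = \left(\frac{365}{9} + 36\right)^{2} = \left(\frac{689}{9}\right)^{2} = \frac{474721}{81}$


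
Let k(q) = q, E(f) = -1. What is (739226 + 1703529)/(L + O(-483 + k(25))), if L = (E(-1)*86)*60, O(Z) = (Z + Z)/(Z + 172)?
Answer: -49901995/105346 ≈ -473.70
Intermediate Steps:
O(Z) = 2*Z/(172 + Z) (O(Z) = (2*Z)/(172 + Z) = 2*Z/(172 + Z))
L = -5160 (L = -1*86*60 = -86*60 = -5160)
(739226 + 1703529)/(L + O(-483 + k(25))) = (739226 + 1703529)/(-5160 + 2*(-483 + 25)/(172 + (-483 + 25))) = 2442755/(-5160 + 2*(-458)/(172 - 458)) = 2442755/(-5160 + 2*(-458)/(-286)) = 2442755/(-5160 + 2*(-458)*(-1/286)) = 2442755/(-5160 + 458/143) = 2442755/(-737422/143) = 2442755*(-143/737422) = -49901995/105346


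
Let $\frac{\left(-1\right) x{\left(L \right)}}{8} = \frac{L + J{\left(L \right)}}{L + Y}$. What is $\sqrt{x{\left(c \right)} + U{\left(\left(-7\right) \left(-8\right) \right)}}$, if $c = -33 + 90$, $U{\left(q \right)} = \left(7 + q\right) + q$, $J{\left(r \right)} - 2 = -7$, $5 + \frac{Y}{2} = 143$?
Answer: $\frac{\sqrt{1450807}}{111} \approx 10.851$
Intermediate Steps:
$Y = 276$ ($Y = -10 + 2 \cdot 143 = -10 + 286 = 276$)
$J{\left(r \right)} = -5$ ($J{\left(r \right)} = 2 - 7 = -5$)
$U{\left(q \right)} = 7 + 2 q$
$c = 57$
$x{\left(L \right)} = - \frac{8 \left(-5 + L\right)}{276 + L}$ ($x{\left(L \right)} = - 8 \frac{L - 5}{L + 276} = - 8 \frac{-5 + L}{276 + L} = - \frac{8 \left(-5 + L\right)}{276 + L}$)
$\sqrt{x{\left(c \right)} + U{\left(\left(-7\right) \left(-8\right) \right)}} = \sqrt{\frac{8 \left(5 - 57\right)}{276 + 57} + \left(7 + 2 \left(\left(-7\right) \left(-8\right)\right)\right)} = \sqrt{\frac{8 \left(5 - 57\right)}{333} + \left(7 + 2 \cdot 56\right)} = \sqrt{8 \cdot \frac{1}{333} \left(-52\right) + \left(7 + 112\right)} = \sqrt{- \frac{416}{333} + 119} = \sqrt{\frac{39211}{333}} = \frac{\sqrt{1450807}}{111}$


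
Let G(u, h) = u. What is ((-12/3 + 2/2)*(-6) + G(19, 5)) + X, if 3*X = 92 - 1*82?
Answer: 121/3 ≈ 40.333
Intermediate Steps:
X = 10/3 (X = (92 - 1*82)/3 = (92 - 82)/3 = (⅓)*10 = 10/3 ≈ 3.3333)
((-12/3 + 2/2)*(-6) + G(19, 5)) + X = ((-12/3 + 2/2)*(-6) + 19) + 10/3 = ((-12*⅓ + 2*(½))*(-6) + 19) + 10/3 = ((-4 + 1)*(-6) + 19) + 10/3 = (-3*(-6) + 19) + 10/3 = (18 + 19) + 10/3 = 37 + 10/3 = 121/3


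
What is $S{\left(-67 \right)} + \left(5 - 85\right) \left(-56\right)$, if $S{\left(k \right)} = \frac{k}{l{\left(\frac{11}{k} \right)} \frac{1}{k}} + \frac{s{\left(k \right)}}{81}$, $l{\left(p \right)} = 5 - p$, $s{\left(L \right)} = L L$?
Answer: $\frac{151471477}{28026} \approx 5404.7$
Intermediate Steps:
$s{\left(L \right)} = L^{2}$
$S{\left(k \right)} = \frac{k^{2}}{81} + \frac{k^{2}}{5 - \frac{11}{k}}$ ($S{\left(k \right)} = \frac{k}{\left(5 - \frac{11}{k}\right) \frac{1}{k}} + \frac{k^{2}}{81} = \frac{k}{\left(5 - \frac{11}{k}\right) \frac{1}{k}} + k^{2} \cdot \frac{1}{81} = \frac{k}{\frac{1}{k} \left(5 - \frac{11}{k}\right)} + \frac{k^{2}}{81} = k \frac{k}{5 - \frac{11}{k}} + \frac{k^{2}}{81} = \frac{k^{2}}{5 - \frac{11}{k}} + \frac{k^{2}}{81} = \frac{k^{2}}{81} + \frac{k^{2}}{5 - \frac{11}{k}}$)
$S{\left(-67 \right)} + \left(5 - 85\right) \left(-56\right) = \frac{\left(-67\right)^{2} \left(-11 + 86 \left(-67\right)\right)}{81 \left(-11 + 5 \left(-67\right)\right)} + \left(5 - 85\right) \left(-56\right) = \frac{1}{81} \cdot 4489 \frac{1}{-11 - 335} \left(-11 - 5762\right) - -4480 = \frac{1}{81} \cdot 4489 \frac{1}{-346} \left(-5773\right) + 4480 = \frac{1}{81} \cdot 4489 \left(- \frac{1}{346}\right) \left(-5773\right) + 4480 = \frac{25914997}{28026} + 4480 = \frac{151471477}{28026}$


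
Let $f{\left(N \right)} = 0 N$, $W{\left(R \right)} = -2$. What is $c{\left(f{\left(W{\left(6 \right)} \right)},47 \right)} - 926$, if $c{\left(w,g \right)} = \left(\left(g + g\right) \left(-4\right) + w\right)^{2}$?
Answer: $140450$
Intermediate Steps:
$f{\left(N \right)} = 0$
$c{\left(w,g \right)} = \left(w - 8 g\right)^{2}$ ($c{\left(w,g \right)} = \left(2 g \left(-4\right) + w\right)^{2} = \left(- 8 g + w\right)^{2} = \left(w - 8 g\right)^{2}$)
$c{\left(f{\left(W{\left(6 \right)} \right)},47 \right)} - 926 = \left(\left(-1\right) 0 + 8 \cdot 47\right)^{2} - 926 = \left(0 + 376\right)^{2} - 926 = 376^{2} - 926 = 141376 - 926 = 140450$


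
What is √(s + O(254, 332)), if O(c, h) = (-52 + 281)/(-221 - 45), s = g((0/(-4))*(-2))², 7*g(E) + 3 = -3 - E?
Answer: I*√8930/266 ≈ 0.35526*I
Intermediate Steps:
g(E) = -6/7 - E/7 (g(E) = -3/7 + (-3 - E)/7 = -3/7 + (-3/7 - E/7) = -6/7 - E/7)
s = 36/49 (s = (-6/7 - 0/(-4)*(-2)/7)² = (-6/7 - 0*(-¼)*(-2)/7)² = (-6/7 - 0*(-2))² = (-6/7 - ⅐*0)² = (-6/7 + 0)² = (-6/7)² = 36/49 ≈ 0.73469)
O(c, h) = -229/266 (O(c, h) = 229/(-266) = 229*(-1/266) = -229/266)
√(s + O(254, 332)) = √(36/49 - 229/266) = √(-235/1862) = I*√8930/266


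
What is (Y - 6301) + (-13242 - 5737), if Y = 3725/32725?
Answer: -33091371/1309 ≈ -25280.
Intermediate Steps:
Y = 149/1309 (Y = 3725*(1/32725) = 149/1309 ≈ 0.11383)
(Y - 6301) + (-13242 - 5737) = (149/1309 - 6301) + (-13242 - 5737) = -8247860/1309 - 18979 = -33091371/1309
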